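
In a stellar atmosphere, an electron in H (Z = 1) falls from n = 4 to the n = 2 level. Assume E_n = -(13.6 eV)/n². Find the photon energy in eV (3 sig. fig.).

2.55 eV

E_4 = −13.60/16 = −0.8500 eV and E_2 = −13.60/4 = −3.400 eV.
The photon energy is |E_4 − E_2| = 2.55 eV.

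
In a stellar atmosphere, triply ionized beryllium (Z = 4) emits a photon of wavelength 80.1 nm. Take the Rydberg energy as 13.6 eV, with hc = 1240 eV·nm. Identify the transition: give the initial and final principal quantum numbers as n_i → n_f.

The photon energy is ΔE = hc/λ = 1240 / 80.1 = 15.48 eV.
With Z = 4, ΔE = 217.6 × (1/n_f² − 1/n_i²), so 1/n_f² − 1/n_i² = 0.07114.
Trying n_f = 3 gives 1/n_i² = 0.03997, i.e. n_i ≈ 5; this pair matches.

n_i = 5, n_f = 3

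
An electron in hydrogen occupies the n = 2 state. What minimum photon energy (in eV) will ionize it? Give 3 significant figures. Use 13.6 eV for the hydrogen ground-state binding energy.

3.40 eV

E_2 = −13.60/4 = −3.40 eV, so ionization (to E = 0) requires 3.40 eV.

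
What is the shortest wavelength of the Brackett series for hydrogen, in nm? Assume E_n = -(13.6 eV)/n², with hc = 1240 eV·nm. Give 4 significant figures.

The Brackett series has lower level n_f = 4; the series limit corresponds to n_i → ∞.
ΔE_max = 13.6 × 1 / 4² = 0.8500 eV.
λ_min = 1240 / 0.8500 = 1459 nm.

1459 nm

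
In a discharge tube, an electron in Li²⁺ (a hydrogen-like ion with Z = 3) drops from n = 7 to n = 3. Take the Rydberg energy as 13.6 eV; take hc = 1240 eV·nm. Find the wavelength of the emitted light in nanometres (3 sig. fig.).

112 nm

For Z = 3 the level energies scale as Z², so the effective Rydberg energy is 13.6 × 9 = 122.4 eV.
ΔE = 122.4 × (1/3² − 1/7²) = 122.4 × 0.09070 = 11.10 eV.
λ = hc/ΔE = 1240 / 11.10 = 112 nm.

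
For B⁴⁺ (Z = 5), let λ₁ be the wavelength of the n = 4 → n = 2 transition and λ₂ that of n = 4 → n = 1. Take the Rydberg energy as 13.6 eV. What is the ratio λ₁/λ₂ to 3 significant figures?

5.00

λ ∝ 1/ΔE ∝ 1/(1/n_f² − 1/n_i²), and the Z² and hc factors cancel in the ratio.
λ₁/λ₂ = (1/1² − 1/4²)/(1/2² − 1/4²) = 0.9375/0.1875 = 5.00.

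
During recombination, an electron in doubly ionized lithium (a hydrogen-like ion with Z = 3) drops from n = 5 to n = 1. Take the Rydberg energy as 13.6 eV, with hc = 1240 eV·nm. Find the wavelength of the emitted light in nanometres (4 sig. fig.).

For Z = 3 the level energies scale as Z², so the effective Rydberg energy is 13.6 × 9 = 122.4 eV.
ΔE = 122.4 × (1/1² − 1/5²) = 122.4 × 0.9600 = 117.5 eV.
λ = hc/ΔE = 1240 / 117.5 = 10.55 nm.

10.55 nm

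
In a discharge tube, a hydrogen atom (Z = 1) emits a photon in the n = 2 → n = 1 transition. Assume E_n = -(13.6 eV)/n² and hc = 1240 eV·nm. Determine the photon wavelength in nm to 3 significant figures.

ΔE = 13.60 × (1/1² − 1/2²) = 13.60 × 0.7500 = 10.20 eV.
λ = hc/ΔE = 1240 / 10.20 = 122 nm.
This line belongs to the Lyman series.

122 nm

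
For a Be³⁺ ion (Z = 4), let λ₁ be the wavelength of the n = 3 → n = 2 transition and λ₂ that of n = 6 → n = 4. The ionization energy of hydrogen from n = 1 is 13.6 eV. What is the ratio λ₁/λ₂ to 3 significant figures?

0.250

λ ∝ 1/ΔE ∝ 1/(1/n_f² − 1/n_i²), and the Z² and hc factors cancel in the ratio.
λ₁/λ₂ = (1/4² − 1/6²)/(1/2² − 1/3²) = 0.03472/0.1389 = 0.250.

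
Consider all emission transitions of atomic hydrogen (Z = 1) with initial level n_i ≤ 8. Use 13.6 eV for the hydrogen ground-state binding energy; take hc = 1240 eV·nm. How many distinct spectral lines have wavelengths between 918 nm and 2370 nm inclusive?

7

Enumerate all n_i → n_f pairs with 1 ≤ n_f < n_i ≤ 8 and compute λ = 1240 / [13.6·1·(1/n_f² − 1/n_i²)].
Lines falling in [918, 2370] nm: 8→3 (954.9 nm), 7→3 (1005 nm), 6→3 (1094 nm), 5→3 (1282 nm), 4→3 (1876 nm), 8→4 (1945 nm), 7→4 (2166 nm).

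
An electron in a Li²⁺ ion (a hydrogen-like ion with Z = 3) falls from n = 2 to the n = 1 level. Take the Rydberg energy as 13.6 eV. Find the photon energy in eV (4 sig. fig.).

91.80 eV

The Bohr energies scale as Z², so for Z = 3: E_n = −122.4/n² eV.
E_2 = −122.4/4 = −30.60 eV and E_1 = −122.4/1 = −122.4 eV.
The photon energy is |E_2 − E_1| = 91.80 eV.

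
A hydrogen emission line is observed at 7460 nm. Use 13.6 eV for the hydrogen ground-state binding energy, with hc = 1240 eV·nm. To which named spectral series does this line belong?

Pfund

ΔE = 1240/7460 = 0.1662 eV.
This matches 13.6 × (1/5² − 1/6²), so n_f = 5: the Pfund series.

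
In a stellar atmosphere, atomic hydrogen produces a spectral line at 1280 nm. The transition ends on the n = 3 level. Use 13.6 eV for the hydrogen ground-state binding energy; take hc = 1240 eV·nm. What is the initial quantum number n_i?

n_i = 5

The photon energy is ΔE = hc/λ = 1240 / 1280 = 0.9688 eV.
With Z = 1, ΔE = 13.60 × (1/n_f² − 1/n_i²), so 1/n_f² − 1/n_i² = 0.07123.
With n_f = 3: 1/n_i² = 1/9 − 0.07123 = 0.03988, so n_i ≈ 5.01.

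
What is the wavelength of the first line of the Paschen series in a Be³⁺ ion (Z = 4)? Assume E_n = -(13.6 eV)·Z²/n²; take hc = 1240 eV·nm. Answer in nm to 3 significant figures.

The Paschen series terminates on n_f = 3; the first line has n_i = 3+1 = 4.
ΔE = 217.6 × (1/3² − 1/4²) = 10.58 eV.
λ = 1240 / 10.58 = 117 nm.

117 nm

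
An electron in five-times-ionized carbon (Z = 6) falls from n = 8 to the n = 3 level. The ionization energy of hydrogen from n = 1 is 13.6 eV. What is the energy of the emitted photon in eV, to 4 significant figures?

The Bohr energies scale as Z², so for Z = 6: E_n = −489.6/n² eV.
E_8 = −489.6/64 = −7.650 eV and E_3 = −489.6/9 = −54.40 eV.
The photon energy is |E_8 − E_3| = 46.75 eV.

46.75 eV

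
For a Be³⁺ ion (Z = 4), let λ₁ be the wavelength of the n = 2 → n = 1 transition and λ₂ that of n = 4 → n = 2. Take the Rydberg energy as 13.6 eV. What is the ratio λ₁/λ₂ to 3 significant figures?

λ ∝ 1/ΔE ∝ 1/(1/n_f² − 1/n_i²), and the Z² and hc factors cancel in the ratio.
λ₁/λ₂ = (1/2² − 1/4²)/(1/1² − 1/2²) = 0.1875/0.7500 = 0.250.

0.250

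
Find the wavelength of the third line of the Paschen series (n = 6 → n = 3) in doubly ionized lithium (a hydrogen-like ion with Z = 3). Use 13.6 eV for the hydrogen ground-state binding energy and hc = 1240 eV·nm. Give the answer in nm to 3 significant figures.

122 nm

The Paschen series terminates on n_f = 3; the third line has n_i = 3+3 = 6.
ΔE = 122.4 × (1/3² − 1/6²) = 10.20 eV.
λ = 1240 / 10.20 = 122 nm.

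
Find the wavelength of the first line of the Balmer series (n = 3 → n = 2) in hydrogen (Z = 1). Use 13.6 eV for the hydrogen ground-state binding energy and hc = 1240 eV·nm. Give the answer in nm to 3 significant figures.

The Balmer series terminates on n_f = 2; the first line has n_i = 2+1 = 3.
ΔE = 13.60 × (1/2² − 1/3²) = 1.889 eV.
λ = 1240 / 1.889 = 656 nm.

656 nm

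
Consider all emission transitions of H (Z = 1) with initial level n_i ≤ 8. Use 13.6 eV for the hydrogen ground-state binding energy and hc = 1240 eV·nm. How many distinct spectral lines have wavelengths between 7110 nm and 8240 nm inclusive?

Enumerate all n_i → n_f pairs with 1 ≤ n_f < n_i ≤ 8 and compute λ = 1240 / [13.6·1·(1/n_f² − 1/n_i²)].
Lines falling in [7110, 8240] nm: 6→5 (7460 nm), 8→6 (7503 nm).

2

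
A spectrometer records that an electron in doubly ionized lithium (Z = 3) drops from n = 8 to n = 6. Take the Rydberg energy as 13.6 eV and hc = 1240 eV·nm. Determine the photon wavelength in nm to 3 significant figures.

834 nm

For Z = 3 the level energies scale as Z², so the effective Rydberg energy is 13.6 × 9 = 122.4 eV.
ΔE = 122.4 × (1/6² − 1/8²) = 122.4 × 0.01215 = 1.488 eV.
λ = hc/ΔE = 1240 / 1.488 = 834 nm.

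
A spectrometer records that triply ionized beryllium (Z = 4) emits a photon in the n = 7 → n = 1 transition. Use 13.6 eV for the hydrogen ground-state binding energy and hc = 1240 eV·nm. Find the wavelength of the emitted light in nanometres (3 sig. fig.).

For Z = 4 the level energies scale as Z², so the effective Rydberg energy is 13.6 × 16 = 217.6 eV.
ΔE = 217.6 × (1/1² − 1/7²) = 217.6 × 0.9796 = 213.2 eV.
λ = hc/ΔE = 1240 / 213.2 = 5.82 nm.

5.82 nm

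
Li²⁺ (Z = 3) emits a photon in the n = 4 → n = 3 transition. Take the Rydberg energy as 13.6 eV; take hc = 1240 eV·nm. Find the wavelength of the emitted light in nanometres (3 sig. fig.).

208 nm

For Z = 3 the level energies scale as Z², so the effective Rydberg energy is 13.6 × 9 = 122.4 eV.
ΔE = 122.4 × (1/3² − 1/4²) = 122.4 × 0.04861 = 5.950 eV.
λ = hc/ΔE = 1240 / 5.950 = 208 nm.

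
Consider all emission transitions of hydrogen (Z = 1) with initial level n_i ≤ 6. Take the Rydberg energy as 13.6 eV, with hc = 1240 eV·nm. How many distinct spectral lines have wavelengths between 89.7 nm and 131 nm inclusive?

5

Enumerate all n_i → n_f pairs with 1 ≤ n_f < n_i ≤ 6 and compute λ = 1240 / [13.6·1·(1/n_f² − 1/n_i²)].
Lines falling in [89.7, 131] nm: 6→1 (93.78 nm), 5→1 (94.98 nm), 4→1 (97.25 nm), 3→1 (102.6 nm), 2→1 (121.6 nm).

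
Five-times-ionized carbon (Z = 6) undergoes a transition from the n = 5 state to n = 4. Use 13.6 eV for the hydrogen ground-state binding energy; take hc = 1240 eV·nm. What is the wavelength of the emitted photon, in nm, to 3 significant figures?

113 nm

For Z = 6 the level energies scale as Z², so the effective Rydberg energy is 13.6 × 36 = 489.6 eV.
ΔE = 489.6 × (1/4² − 1/5²) = 489.6 × 0.02250 = 11.02 eV.
λ = hc/ΔE = 1240 / 11.02 = 113 nm.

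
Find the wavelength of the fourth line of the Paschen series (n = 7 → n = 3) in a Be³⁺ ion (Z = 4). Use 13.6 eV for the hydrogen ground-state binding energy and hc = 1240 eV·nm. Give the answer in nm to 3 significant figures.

The Paschen series terminates on n_f = 3; the fourth line has n_i = 3+4 = 7.
ΔE = 217.6 × (1/3² − 1/7²) = 19.74 eV.
λ = 1240 / 19.74 = 62.8 nm.

62.8 nm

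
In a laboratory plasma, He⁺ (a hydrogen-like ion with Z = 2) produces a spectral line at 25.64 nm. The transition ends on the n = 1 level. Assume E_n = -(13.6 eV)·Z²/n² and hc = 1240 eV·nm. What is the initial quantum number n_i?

The photon energy is ΔE = hc/λ = 1240 / 25.64 = 48.36 eV.
With Z = 2, ΔE = 54.40 × (1/n_f² − 1/n_i²), so 1/n_f² − 1/n_i² = 0.8890.
With n_f = 1: 1/n_i² = 1/1 − 0.8890 = 0.1110, so n_i ≈ 3.00.

n_i = 3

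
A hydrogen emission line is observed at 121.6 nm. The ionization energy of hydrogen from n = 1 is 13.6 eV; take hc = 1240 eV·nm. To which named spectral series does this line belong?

Lyman

ΔE = 1240/121.6 = 10.20 eV.
This matches 13.6 × (1/1² − 1/2²), so n_f = 1: the Lyman series.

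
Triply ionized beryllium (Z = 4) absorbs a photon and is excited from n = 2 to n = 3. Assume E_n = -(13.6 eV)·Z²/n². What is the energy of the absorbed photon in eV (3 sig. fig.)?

The Bohr energies scale as Z², so for Z = 4: E_n = −217.6/n² eV.
E_3 = −217.6/9 = −24.18 eV and E_2 = −217.6/4 = −54.40 eV.
The photon energy is |E_3 − E_2| = 30.2 eV.

30.2 eV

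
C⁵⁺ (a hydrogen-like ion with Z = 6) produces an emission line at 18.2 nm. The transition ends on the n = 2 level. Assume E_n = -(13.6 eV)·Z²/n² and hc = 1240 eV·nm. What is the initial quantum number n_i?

n_i = 3

The photon energy is ΔE = hc/λ = 1240 / 18.2 = 68.13 eV.
With Z = 6, ΔE = 489.6 × (1/n_f² − 1/n_i²), so 1/n_f² − 1/n_i² = 0.1392.
With n_f = 2: 1/n_i² = 1/4 − 0.1392 = 0.1108, so n_i ≈ 3.00.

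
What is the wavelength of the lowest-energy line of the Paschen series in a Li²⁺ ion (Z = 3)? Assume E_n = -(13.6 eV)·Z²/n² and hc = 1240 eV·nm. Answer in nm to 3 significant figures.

The Paschen series terminates on n_f = 3; the first line has n_i = 3+1 = 4.
ΔE = 122.4 × (1/3² − 1/4²) = 5.950 eV.
λ = 1240 / 5.950 = 208 nm.

208 nm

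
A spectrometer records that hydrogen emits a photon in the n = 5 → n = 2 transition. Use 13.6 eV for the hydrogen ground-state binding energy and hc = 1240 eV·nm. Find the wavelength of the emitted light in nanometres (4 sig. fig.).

434.2 nm

ΔE = 13.60 × (1/2² − 1/5²) = 13.60 × 0.2100 = 2.856 eV.
λ = hc/ΔE = 1240 / 2.856 = 434.2 nm.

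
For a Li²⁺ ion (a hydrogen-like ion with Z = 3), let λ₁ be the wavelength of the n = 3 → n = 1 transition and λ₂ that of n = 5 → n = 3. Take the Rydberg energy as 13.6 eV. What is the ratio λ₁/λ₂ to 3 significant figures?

λ ∝ 1/ΔE ∝ 1/(1/n_f² − 1/n_i²), and the Z² and hc factors cancel in the ratio.
λ₁/λ₂ = (1/3² − 1/5²)/(1/1² − 1/3²) = 0.07111/0.8889 = 0.0800.

0.0800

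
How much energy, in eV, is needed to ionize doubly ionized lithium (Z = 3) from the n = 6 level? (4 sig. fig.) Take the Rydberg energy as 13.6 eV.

3.400 eV

E_n = −13.6 Z²/n² = −122.4/n² eV for Z = 3.
E_6 = −122.4/36 = −3.400 eV, so ionization (to E = 0) requires 3.400 eV.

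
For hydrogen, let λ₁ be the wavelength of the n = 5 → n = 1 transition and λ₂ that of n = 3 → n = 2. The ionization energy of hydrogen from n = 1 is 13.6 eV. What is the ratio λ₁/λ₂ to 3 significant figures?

0.145

λ ∝ 1/ΔE ∝ 1/(1/n_f² − 1/n_i²), and the Z² and hc factors cancel in the ratio.
λ₁/λ₂ = (1/2² − 1/3²)/(1/1² − 1/5²) = 0.1389/0.9600 = 0.145.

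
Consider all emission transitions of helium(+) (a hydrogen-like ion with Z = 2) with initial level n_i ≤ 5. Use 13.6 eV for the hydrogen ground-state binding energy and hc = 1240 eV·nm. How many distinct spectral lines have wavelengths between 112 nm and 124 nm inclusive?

Enumerate all n_i → n_f pairs with 1 ≤ n_f < n_i ≤ 5 and compute λ = 1240 / [13.6·4·(1/n_f² − 1/n_i²)].
Lines falling in [112, 124] nm: 4→2 (121.6 nm).

1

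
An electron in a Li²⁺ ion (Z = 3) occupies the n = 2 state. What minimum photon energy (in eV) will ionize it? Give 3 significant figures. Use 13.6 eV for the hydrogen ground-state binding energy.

30.6 eV

E_n = −13.6 Z²/n² = −122.4/n² eV for Z = 3.
E_2 = −122.4/4 = −30.6 eV, so ionization (to E = 0) requires 30.6 eV.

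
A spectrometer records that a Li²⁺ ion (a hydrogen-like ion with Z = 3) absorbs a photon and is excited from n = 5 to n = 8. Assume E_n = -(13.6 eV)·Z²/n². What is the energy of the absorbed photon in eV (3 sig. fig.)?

The Bohr energies scale as Z², so for Z = 3: E_n = −122.4/n² eV.
E_8 = −122.4/64 = −1.913 eV and E_5 = −122.4/25 = −4.896 eV.
The photon energy is |E_8 − E_5| = 2.98 eV.

2.98 eV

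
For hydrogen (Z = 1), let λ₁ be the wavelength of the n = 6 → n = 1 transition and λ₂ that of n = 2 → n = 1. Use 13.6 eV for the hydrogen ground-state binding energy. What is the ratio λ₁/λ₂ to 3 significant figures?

λ ∝ 1/ΔE ∝ 1/(1/n_f² − 1/n_i²), and the Z² and hc factors cancel in the ratio.
λ₁/λ₂ = (1/1² − 1/2²)/(1/1² − 1/6²) = 0.7500/0.9722 = 0.771.

0.771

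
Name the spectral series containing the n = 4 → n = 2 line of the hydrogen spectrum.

The series is set by the lower level: n_f = 2 is the Balmer series.

Balmer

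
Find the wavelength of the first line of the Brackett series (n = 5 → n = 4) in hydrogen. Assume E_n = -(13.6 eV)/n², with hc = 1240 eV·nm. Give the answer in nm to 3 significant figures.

4050 nm

The Brackett series terminates on n_f = 4; the first line has n_i = 4+1 = 5.
ΔE = 13.60 × (1/4² − 1/5²) = 0.3060 eV.
λ = 1240 / 0.3060 = 4050 nm.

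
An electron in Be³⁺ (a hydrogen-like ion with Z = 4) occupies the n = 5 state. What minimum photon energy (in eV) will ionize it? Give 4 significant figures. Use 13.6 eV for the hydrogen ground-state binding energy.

8.704 eV

E_n = −13.6 Z²/n² = −217.6/n² eV for Z = 4.
E_5 = −217.6/25 = −8.704 eV, so ionization (to E = 0) requires 8.704 eV.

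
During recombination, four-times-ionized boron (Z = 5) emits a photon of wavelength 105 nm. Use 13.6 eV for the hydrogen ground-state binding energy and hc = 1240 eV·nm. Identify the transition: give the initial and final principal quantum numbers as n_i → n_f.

n_i = 6, n_f = 4

The photon energy is ΔE = hc/λ = 1240 / 105 = 11.81 eV.
With Z = 5, ΔE = 340.0 × (1/n_f² − 1/n_i²), so 1/n_f² − 1/n_i² = 0.03473.
Trying n_f = 4 gives 1/n_i² = 0.02777, i.e. n_i ≈ 6; this pair matches.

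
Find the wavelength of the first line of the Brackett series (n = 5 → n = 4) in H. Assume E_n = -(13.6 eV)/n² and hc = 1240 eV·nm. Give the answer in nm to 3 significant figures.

4050 nm

The Brackett series terminates on n_f = 4; the first line has n_i = 4+1 = 5.
ΔE = 13.60 × (1/4² − 1/5²) = 0.3060 eV.
λ = 1240 / 0.3060 = 4050 nm.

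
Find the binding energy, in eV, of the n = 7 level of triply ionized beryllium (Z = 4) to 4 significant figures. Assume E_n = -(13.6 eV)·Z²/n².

4.441 eV

E_n = −13.6 Z²/n² = −217.6/n² eV for Z = 4.
E_7 = −217.6/49 = −4.441 eV, so ionization (to E = 0) requires 4.441 eV.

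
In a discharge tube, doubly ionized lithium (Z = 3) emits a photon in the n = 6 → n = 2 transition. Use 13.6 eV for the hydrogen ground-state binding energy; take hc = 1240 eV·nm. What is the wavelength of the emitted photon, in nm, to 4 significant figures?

For Z = 3 the level energies scale as Z², so the effective Rydberg energy is 13.6 × 9 = 122.4 eV.
ΔE = 122.4 × (1/2² − 1/6²) = 122.4 × 0.2222 = 27.20 eV.
λ = hc/ΔE = 1240 / 27.20 = 45.59 nm.

45.59 nm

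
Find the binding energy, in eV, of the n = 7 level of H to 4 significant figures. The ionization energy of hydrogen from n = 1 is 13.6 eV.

E_7 = −13.60/49 = −0.2776 eV, so ionization (to E = 0) requires 0.2776 eV.

0.2776 eV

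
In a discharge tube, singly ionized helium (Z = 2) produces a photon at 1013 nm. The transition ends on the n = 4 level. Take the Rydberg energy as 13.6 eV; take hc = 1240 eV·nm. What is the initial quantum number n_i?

The photon energy is ΔE = hc/λ = 1240 / 1013 = 1.224 eV.
With Z = 2, ΔE = 54.40 × (1/n_f² − 1/n_i²), so 1/n_f² − 1/n_i² = 0.02250.
With n_f = 4: 1/n_i² = 1/16 − 0.02250 = 0.04000, so n_i ≈ 5.00.

n_i = 5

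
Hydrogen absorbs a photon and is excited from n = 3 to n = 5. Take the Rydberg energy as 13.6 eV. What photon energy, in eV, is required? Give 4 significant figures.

0.9671 eV

E_5 = −13.60/25 = −0.5440 eV and E_3 = −13.60/9 = −1.511 eV.
The photon energy is |E_5 − E_3| = 0.9671 eV.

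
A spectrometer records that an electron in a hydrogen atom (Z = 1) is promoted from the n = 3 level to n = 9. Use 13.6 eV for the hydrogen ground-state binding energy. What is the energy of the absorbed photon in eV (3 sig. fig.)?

1.34 eV

E_9 = −13.60/81 = −0.1679 eV and E_3 = −13.60/9 = −1.511 eV.
The photon energy is |E_9 − E_3| = 1.34 eV.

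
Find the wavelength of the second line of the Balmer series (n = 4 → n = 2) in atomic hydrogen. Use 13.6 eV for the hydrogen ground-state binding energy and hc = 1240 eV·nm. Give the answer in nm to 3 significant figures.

486 nm

The Balmer series terminates on n_f = 2; the second line has n_i = 2+2 = 4.
ΔE = 13.60 × (1/2² − 1/4²) = 2.550 eV.
λ = 1240 / 2.550 = 486 nm.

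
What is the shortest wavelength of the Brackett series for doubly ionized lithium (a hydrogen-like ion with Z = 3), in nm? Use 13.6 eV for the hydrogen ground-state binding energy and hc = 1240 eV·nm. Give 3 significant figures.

The Brackett series has lower level n_f = 4; the series limit corresponds to n_i → ∞.
ΔE_max = 13.6 × 9 / 4² = 7.650 eV.
λ_min = 1240 / 7.650 = 162 nm.

162 nm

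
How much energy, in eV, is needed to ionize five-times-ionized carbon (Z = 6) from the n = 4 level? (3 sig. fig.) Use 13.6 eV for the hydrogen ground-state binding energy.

E_n = −13.6 Z²/n² = −489.6/n² eV for Z = 6.
E_4 = −489.6/16 = −30.6 eV, so ionization (to E = 0) requires 30.6 eV.

30.6 eV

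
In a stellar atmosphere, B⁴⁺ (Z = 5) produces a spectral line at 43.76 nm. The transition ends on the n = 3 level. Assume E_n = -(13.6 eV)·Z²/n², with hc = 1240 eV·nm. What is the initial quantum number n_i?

n_i = 6

The photon energy is ΔE = hc/λ = 1240 / 43.76 = 28.34 eV.
With Z = 5, ΔE = 340.0 × (1/n_f² − 1/n_i²), so 1/n_f² − 1/n_i² = 0.08334.
With n_f = 3: 1/n_i² = 1/9 − 0.08334 = 0.02777, so n_i ≈ 6.00.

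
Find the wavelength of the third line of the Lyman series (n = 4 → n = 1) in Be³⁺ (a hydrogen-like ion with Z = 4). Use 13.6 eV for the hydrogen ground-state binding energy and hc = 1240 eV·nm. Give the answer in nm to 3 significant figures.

6.08 nm

The Lyman series terminates on n_f = 1; the third line has n_i = 1+3 = 4.
ΔE = 217.6 × (1/1² − 1/4²) = 204.0 eV.
λ = 1240 / 204.0 = 6.08 nm.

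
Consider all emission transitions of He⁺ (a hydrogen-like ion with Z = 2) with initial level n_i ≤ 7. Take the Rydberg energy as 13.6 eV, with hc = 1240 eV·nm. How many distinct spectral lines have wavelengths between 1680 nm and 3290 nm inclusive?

2

Enumerate all n_i → n_f pairs with 1 ≤ n_f < n_i ≤ 7 and compute λ = 1240 / [13.6·4·(1/n_f² − 1/n_i²)].
Lines falling in [1680, 3290] nm: 6→5 (1865 nm), 7→6 (3093 nm).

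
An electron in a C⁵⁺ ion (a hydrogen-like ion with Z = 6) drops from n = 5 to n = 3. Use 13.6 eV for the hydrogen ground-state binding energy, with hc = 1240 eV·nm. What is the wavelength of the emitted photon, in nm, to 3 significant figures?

For Z = 6 the level energies scale as Z², so the effective Rydberg energy is 13.6 × 36 = 489.6 eV.
ΔE = 489.6 × (1/3² − 1/5²) = 489.6 × 0.07111 = 34.82 eV.
λ = hc/ΔE = 1240 / 34.82 = 35.6 nm.

35.6 nm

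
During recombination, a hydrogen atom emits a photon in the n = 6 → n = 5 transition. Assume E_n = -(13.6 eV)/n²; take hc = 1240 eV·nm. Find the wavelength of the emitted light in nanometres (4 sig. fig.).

ΔE = 13.60 × (1/5² − 1/6²) = 13.60 × 0.01222 = 0.1662 eV.
λ = hc/ΔE = 1240 / 0.1662 = 7460 nm.

7460 nm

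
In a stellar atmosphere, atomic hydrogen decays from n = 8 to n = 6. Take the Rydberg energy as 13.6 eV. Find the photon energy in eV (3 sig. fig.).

0.165 eV

E_8 = −13.60/64 = −0.2125 eV and E_6 = −13.60/36 = −0.3778 eV.
The photon energy is |E_8 − E_6| = 0.165 eV.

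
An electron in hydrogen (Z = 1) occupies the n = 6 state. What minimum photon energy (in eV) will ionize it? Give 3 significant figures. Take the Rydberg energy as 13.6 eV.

0.378 eV

E_6 = −13.60/36 = −0.378 eV, so ionization (to E = 0) requires 0.378 eV.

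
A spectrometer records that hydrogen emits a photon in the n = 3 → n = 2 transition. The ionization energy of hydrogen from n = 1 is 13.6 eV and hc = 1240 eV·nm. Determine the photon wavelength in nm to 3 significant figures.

656 nm

ΔE = 13.60 × (1/2² − 1/3²) = 13.60 × 0.1389 = 1.889 eV.
λ = hc/ΔE = 1240 / 1.889 = 656 nm.
This line belongs to the Balmer series.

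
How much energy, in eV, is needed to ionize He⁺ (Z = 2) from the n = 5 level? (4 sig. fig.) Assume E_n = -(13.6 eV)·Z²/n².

2.176 eV

E_n = −13.6 Z²/n² = −54.40/n² eV for Z = 2.
E_5 = −54.40/25 = −2.176 eV, so ionization (to E = 0) requires 2.176 eV.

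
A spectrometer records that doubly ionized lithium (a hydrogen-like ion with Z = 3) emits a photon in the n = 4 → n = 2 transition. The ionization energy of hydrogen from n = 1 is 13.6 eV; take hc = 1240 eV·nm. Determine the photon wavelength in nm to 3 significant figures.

54.0 nm

For Z = 3 the level energies scale as Z², so the effective Rydberg energy is 13.6 × 9 = 122.4 eV.
ΔE = 122.4 × (1/2² − 1/4²) = 122.4 × 0.1875 = 22.95 eV.
λ = hc/ΔE = 1240 / 22.95 = 54.0 nm.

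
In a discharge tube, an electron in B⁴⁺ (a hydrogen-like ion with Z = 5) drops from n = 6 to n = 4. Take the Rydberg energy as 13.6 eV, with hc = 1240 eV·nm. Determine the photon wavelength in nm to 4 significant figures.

For Z = 5 the level energies scale as Z², so the effective Rydberg energy is 13.6 × 25 = 340.0 eV.
ΔE = 340.0 × (1/4² − 1/6²) = 340.0 × 0.03472 = 11.81 eV.
λ = hc/ΔE = 1240 / 11.81 = 105.0 nm.

105.0 nm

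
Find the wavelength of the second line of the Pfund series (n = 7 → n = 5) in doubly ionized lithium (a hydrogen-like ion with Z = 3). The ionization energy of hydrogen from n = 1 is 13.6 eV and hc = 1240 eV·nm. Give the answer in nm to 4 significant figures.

517.1 nm

The Pfund series terminates on n_f = 5; the second line has n_i = 5+2 = 7.
ΔE = 122.4 × (1/5² − 1/7²) = 2.398 eV.
λ = 1240 / 2.398 = 517.1 nm.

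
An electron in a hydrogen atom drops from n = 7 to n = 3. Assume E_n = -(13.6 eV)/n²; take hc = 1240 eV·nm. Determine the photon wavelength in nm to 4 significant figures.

ΔE = 13.60 × (1/3² − 1/7²) = 13.60 × 0.09070 = 1.234 eV.
λ = hc/ΔE = 1240 / 1.234 = 1005 nm.
This line belongs to the Paschen series.

1005 nm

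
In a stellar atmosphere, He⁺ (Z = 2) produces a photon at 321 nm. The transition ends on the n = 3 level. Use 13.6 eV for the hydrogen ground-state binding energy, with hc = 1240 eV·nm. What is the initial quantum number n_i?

The photon energy is ΔE = hc/λ = 1240 / 321 = 3.863 eV.
With Z = 2, ΔE = 54.40 × (1/n_f² − 1/n_i²), so 1/n_f² − 1/n_i² = 0.07101.
With n_f = 3: 1/n_i² = 1/9 − 0.07101 = 0.04010, so n_i ≈ 4.99.

n_i = 5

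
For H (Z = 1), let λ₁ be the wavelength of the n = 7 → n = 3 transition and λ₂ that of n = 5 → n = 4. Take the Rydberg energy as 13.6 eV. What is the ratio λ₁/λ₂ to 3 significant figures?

0.248

λ ∝ 1/ΔE ∝ 1/(1/n_f² − 1/n_i²), and the Z² and hc factors cancel in the ratio.
λ₁/λ₂ = (1/4² − 1/5²)/(1/3² − 1/7²) = 0.02250/0.09070 = 0.248.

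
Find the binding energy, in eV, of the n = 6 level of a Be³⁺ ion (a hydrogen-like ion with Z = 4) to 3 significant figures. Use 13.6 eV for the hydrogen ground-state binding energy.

E_n = −13.6 Z²/n² = −217.6/n² eV for Z = 4.
E_6 = −217.6/36 = −6.04 eV, so ionization (to E = 0) requires 6.04 eV.

6.04 eV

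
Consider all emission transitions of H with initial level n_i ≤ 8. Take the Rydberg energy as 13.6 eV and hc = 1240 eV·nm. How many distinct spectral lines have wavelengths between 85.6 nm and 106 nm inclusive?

Enumerate all n_i → n_f pairs with 1 ≤ n_f < n_i ≤ 8 and compute λ = 1240 / [13.6·1·(1/n_f² − 1/n_i²)].
Lines falling in [85.6, 106] nm: 8→1 (92.62 nm), 7→1 (93.08 nm), 6→1 (93.78 nm), 5→1 (94.98 nm), 4→1 (97.25 nm), 3→1 (102.6 nm).

6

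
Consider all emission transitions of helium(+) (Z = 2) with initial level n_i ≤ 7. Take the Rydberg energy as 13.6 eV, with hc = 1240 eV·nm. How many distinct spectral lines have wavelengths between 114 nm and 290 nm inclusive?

4

Enumerate all n_i → n_f pairs with 1 ≤ n_f < n_i ≤ 7 and compute λ = 1240 / [13.6·4·(1/n_f² − 1/n_i²)].
Lines falling in [114, 290] nm: 4→2 (121.6 nm), 3→2 (164.1 nm), 7→3 (251.3 nm), 6→3 (273.5 nm).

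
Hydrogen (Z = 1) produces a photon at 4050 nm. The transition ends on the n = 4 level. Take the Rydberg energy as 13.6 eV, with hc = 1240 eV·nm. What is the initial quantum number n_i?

n_i = 5

The photon energy is ΔE = hc/λ = 1240 / 4050 = 0.3062 eV.
With Z = 1, ΔE = 13.60 × (1/n_f² − 1/n_i²), so 1/n_f² − 1/n_i² = 0.02251.
With n_f = 4: 1/n_i² = 1/16 − 0.02251 = 0.03999, so n_i ≈ 5.00.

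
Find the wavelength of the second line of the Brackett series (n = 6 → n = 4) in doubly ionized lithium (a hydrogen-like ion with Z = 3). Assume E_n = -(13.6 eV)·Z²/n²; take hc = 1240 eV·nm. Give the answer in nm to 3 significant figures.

292 nm

The Brackett series terminates on n_f = 4; the second line has n_i = 4+2 = 6.
ΔE = 122.4 × (1/4² − 1/6²) = 4.250 eV.
λ = 1240 / 4.250 = 292 nm.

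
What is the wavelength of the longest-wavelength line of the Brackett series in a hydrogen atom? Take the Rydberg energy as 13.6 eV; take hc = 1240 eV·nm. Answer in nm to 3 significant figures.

The Brackett series terminates on n_f = 4; the first line has n_i = 4+1 = 5.
ΔE = 13.60 × (1/4² − 1/5²) = 0.3060 eV.
λ = 1240 / 0.3060 = 4050 nm.

4050 nm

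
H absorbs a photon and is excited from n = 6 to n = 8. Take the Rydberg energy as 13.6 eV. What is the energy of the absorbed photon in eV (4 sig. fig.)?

0.1653 eV

E_8 = −13.60/64 = −0.2125 eV and E_6 = −13.60/36 = −0.3778 eV.
The photon energy is |E_8 − E_6| = 0.1653 eV.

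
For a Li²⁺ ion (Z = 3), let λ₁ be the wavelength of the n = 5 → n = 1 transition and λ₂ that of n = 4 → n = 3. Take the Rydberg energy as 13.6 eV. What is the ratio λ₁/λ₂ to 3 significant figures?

0.0506

λ ∝ 1/ΔE ∝ 1/(1/n_f² − 1/n_i²), and the Z² and hc factors cancel in the ratio.
λ₁/λ₂ = (1/3² − 1/4²)/(1/1² − 1/5²) = 0.04861/0.9600 = 0.0506.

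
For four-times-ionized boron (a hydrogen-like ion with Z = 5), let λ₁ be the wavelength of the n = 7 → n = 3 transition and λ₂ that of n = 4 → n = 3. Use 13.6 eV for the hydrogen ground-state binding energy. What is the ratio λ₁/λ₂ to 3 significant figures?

0.536

λ ∝ 1/ΔE ∝ 1/(1/n_f² − 1/n_i²), and the Z² and hc factors cancel in the ratio.
λ₁/λ₂ = (1/3² − 1/4²)/(1/3² − 1/7²) = 0.04861/0.09070 = 0.536.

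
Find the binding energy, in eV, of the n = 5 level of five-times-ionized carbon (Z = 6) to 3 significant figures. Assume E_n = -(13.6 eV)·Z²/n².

19.6 eV

E_n = −13.6 Z²/n² = −489.6/n² eV for Z = 6.
E_5 = −489.6/25 = −19.6 eV, so ionization (to E = 0) requires 19.6 eV.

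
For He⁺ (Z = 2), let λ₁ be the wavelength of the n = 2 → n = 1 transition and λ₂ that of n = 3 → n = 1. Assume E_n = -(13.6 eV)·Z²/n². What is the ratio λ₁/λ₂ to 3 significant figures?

λ ∝ 1/ΔE ∝ 1/(1/n_f² − 1/n_i²), and the Z² and hc factors cancel in the ratio.
λ₁/λ₂ = (1/1² − 1/3²)/(1/1² − 1/2²) = 0.8889/0.7500 = 1.19.

1.19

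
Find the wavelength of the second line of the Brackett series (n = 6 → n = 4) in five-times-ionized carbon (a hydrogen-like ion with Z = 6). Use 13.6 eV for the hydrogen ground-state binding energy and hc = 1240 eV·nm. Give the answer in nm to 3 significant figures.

The Brackett series terminates on n_f = 4; the second line has n_i = 4+2 = 6.
ΔE = 489.6 × (1/4² − 1/6²) = 17.00 eV.
λ = 1240 / 17.00 = 72.9 nm.

72.9 nm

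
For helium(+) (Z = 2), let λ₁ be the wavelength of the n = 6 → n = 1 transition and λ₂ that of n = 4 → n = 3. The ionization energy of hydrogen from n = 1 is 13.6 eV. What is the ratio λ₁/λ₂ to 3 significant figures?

0.0500

λ ∝ 1/ΔE ∝ 1/(1/n_f² − 1/n_i²), and the Z² and hc factors cancel in the ratio.
λ₁/λ₂ = (1/3² − 1/4²)/(1/1² − 1/6²) = 0.04861/0.9722 = 0.0500.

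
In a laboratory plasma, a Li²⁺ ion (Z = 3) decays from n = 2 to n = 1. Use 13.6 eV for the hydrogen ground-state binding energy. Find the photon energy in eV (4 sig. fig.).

The Bohr energies scale as Z², so for Z = 3: E_n = −122.4/n² eV.
E_2 = −122.4/4 = −30.60 eV and E_1 = −122.4/1 = −122.4 eV.
The photon energy is |E_2 − E_1| = 91.80 eV.

91.80 eV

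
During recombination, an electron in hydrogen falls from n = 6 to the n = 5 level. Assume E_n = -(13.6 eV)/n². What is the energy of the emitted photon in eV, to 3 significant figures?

0.166 eV

E_6 = −13.60/36 = −0.3778 eV and E_5 = −13.60/25 = −0.5440 eV.
The photon energy is |E_6 − E_5| = 0.166 eV.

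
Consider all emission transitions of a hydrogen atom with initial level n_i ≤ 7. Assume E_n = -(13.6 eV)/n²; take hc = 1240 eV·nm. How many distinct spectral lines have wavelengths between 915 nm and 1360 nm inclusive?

Enumerate all n_i → n_f pairs with 1 ≤ n_f < n_i ≤ 7 and compute λ = 1240 / [13.6·1·(1/n_f² − 1/n_i²)].
Lines falling in [915, 1360] nm: 7→3 (1005 nm), 6→3 (1094 nm), 5→3 (1282 nm).

3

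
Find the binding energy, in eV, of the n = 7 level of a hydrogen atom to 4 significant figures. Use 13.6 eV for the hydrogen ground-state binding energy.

0.2776 eV

E_7 = −13.60/49 = −0.2776 eV, so ionization (to E = 0) requires 0.2776 eV.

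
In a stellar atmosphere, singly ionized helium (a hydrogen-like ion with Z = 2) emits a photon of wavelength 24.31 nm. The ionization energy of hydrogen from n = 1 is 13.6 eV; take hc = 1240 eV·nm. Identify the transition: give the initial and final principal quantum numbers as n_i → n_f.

n_i = 4, n_f = 1

The photon energy is ΔE = hc/λ = 1240 / 24.31 = 51.01 eV.
With Z = 2, ΔE = 54.40 × (1/n_f² − 1/n_i²), so 1/n_f² − 1/n_i² = 0.9376.
Trying n_f = 1 gives 1/n_i² = 0.06236, i.e. n_i ≈ 4; this pair matches.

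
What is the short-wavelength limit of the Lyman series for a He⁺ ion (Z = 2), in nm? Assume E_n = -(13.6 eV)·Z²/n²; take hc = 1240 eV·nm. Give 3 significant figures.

The Lyman series has lower level n_f = 1; the series limit corresponds to n_i → ∞.
ΔE_max = 13.6 × 4 / 1² = 54.40 eV.
λ_min = 1240 / 54.40 = 22.8 nm.

22.8 nm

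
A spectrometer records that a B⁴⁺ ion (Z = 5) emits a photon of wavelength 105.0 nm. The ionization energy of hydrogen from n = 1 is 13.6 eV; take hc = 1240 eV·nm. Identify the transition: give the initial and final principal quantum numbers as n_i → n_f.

The photon energy is ΔE = hc/λ = 1240 / 105.0 = 11.81 eV.
With Z = 5, ΔE = 340.0 × (1/n_f² − 1/n_i²), so 1/n_f² − 1/n_i² = 0.03473.
Trying n_f = 4 gives 1/n_i² = 0.02777, i.e. n_i ≈ 6; this pair matches.

n_i = 6, n_f = 4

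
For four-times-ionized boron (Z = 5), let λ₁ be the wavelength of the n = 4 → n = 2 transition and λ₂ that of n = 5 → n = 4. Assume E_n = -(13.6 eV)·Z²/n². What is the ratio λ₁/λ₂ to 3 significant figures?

λ ∝ 1/ΔE ∝ 1/(1/n_f² − 1/n_i²), and the Z² and hc factors cancel in the ratio.
λ₁/λ₂ = (1/4² − 1/5²)/(1/2² − 1/4²) = 0.02250/0.1875 = 0.120.

0.120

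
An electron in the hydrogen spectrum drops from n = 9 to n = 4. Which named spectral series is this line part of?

The series is set by the lower level: n_f = 4 is the Brackett series.

Brackett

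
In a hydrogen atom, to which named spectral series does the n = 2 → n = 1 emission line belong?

The series is set by the lower level: n_f = 1 is the Lyman series.

Lyman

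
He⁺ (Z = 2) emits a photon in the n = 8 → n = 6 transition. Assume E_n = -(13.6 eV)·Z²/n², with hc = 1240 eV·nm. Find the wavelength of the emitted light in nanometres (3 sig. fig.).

1880 nm

For Z = 2 the level energies scale as Z², so the effective Rydberg energy is 13.6 × 4 = 54.40 eV.
ΔE = 54.40 × (1/6² − 1/8²) = 54.40 × 0.01215 = 0.6611 eV.
λ = hc/ΔE = 1240 / 0.6611 = 1880 nm.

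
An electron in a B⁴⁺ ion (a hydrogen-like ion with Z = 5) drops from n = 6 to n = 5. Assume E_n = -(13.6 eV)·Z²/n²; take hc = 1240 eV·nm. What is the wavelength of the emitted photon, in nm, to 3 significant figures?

For Z = 5 the level energies scale as Z², so the effective Rydberg energy is 13.6 × 25 = 340.0 eV.
ΔE = 340.0 × (1/5² − 1/6²) = 340.0 × 0.01222 = 4.156 eV.
λ = hc/ΔE = 1240 / 4.156 = 298 nm.

298 nm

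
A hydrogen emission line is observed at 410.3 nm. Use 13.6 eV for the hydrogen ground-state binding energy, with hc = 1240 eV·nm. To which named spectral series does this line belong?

ΔE = 1240/410.3 = 3.022 eV.
This matches 13.6 × (1/2² − 1/6²), so n_f = 2: the Balmer series.

Balmer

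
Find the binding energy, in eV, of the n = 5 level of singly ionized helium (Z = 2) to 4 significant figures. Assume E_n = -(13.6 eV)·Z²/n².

2.176 eV

E_n = −13.6 Z²/n² = −54.40/n² eV for Z = 2.
E_5 = −54.40/25 = −2.176 eV, so ionization (to E = 0) requires 2.176 eV.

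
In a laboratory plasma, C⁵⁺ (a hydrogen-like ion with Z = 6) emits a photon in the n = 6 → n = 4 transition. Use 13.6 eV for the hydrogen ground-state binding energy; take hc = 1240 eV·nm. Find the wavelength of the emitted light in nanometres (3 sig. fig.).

72.9 nm

For Z = 6 the level energies scale as Z², so the effective Rydberg energy is 13.6 × 36 = 489.6 eV.
ΔE = 489.6 × (1/4² − 1/6²) = 489.6 × 0.03472 = 17.00 eV.
λ = hc/ΔE = 1240 / 17.00 = 72.9 nm.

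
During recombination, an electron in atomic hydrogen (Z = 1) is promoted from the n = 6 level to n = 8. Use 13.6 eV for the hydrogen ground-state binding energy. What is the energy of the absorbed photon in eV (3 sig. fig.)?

0.165 eV

E_8 = −13.60/64 = −0.2125 eV and E_6 = −13.60/36 = −0.3778 eV.
The photon energy is |E_8 − E_6| = 0.165 eV.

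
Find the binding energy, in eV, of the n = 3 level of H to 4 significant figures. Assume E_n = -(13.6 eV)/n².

1.511 eV

E_3 = −13.60/9 = −1.511 eV, so ionization (to E = 0) requires 1.511 eV.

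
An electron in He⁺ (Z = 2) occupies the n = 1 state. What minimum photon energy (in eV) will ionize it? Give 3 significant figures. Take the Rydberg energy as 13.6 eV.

E_n = −13.6 Z²/n² = −54.40/n² eV for Z = 2.
E_1 = −54.40/1 = −54.4 eV, so ionization (to E = 0) requires 54.4 eV.

54.4 eV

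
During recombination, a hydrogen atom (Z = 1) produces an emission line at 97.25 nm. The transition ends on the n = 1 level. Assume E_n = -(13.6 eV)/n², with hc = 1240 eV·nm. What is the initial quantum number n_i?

The photon energy is ΔE = hc/λ = 1240 / 97.25 = 12.75 eV.
With Z = 1, ΔE = 13.60 × (1/n_f² − 1/n_i²), so 1/n_f² − 1/n_i² = 0.9375.
With n_f = 1: 1/n_i² = 1/1 − 0.9375 = 0.06245, so n_i ≈ 4.00.

n_i = 4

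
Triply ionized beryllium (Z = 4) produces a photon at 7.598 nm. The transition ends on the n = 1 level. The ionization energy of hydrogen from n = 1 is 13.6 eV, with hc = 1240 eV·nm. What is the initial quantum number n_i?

n_i = 2

The photon energy is ΔE = hc/λ = 1240 / 7.598 = 163.2 eV.
With Z = 4, ΔE = 217.6 × (1/n_f² − 1/n_i²), so 1/n_f² − 1/n_i² = 0.7500.
With n_f = 1: 1/n_i² = 1/1 − 0.7500 = 0.2500, so n_i ≈ 2.00.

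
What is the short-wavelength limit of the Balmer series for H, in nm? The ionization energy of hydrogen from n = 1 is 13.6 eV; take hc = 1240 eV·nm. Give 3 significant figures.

The Balmer series has lower level n_f = 2; the series limit corresponds to n_i → ∞.
ΔE_max = 13.6 × 1 / 2² = 3.400 eV.
λ_min = 1240 / 3.400 = 365 nm.

365 nm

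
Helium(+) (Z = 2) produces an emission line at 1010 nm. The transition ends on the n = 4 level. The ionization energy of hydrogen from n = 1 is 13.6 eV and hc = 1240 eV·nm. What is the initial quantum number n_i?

n_i = 5

The photon energy is ΔE = hc/λ = 1240 / 1010 = 1.228 eV.
With Z = 2, ΔE = 54.40 × (1/n_f² − 1/n_i²), so 1/n_f² − 1/n_i² = 0.02257.
With n_f = 4: 1/n_i² = 1/16 − 0.02257 = 0.03993, so n_i ≈ 5.00.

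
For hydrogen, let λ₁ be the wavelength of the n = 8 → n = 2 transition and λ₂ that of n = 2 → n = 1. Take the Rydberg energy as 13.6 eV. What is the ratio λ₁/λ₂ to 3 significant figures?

3.20

λ ∝ 1/ΔE ∝ 1/(1/n_f² − 1/n_i²), and the Z² and hc factors cancel in the ratio.
λ₁/λ₂ = (1/1² − 1/2²)/(1/2² − 1/8²) = 0.7500/0.2344 = 3.20.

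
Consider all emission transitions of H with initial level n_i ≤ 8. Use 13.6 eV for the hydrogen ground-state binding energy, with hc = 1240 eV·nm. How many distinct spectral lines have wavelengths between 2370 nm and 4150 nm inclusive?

Enumerate all n_i → n_f pairs with 1 ≤ n_f < n_i ≤ 8 and compute λ = 1240 / [13.6·1·(1/n_f² − 1/n_i²)].
Lines falling in [2370, 4150] nm: 6→4 (2626 nm), 8→5 (3741 nm), 5→4 (4052 nm).

3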